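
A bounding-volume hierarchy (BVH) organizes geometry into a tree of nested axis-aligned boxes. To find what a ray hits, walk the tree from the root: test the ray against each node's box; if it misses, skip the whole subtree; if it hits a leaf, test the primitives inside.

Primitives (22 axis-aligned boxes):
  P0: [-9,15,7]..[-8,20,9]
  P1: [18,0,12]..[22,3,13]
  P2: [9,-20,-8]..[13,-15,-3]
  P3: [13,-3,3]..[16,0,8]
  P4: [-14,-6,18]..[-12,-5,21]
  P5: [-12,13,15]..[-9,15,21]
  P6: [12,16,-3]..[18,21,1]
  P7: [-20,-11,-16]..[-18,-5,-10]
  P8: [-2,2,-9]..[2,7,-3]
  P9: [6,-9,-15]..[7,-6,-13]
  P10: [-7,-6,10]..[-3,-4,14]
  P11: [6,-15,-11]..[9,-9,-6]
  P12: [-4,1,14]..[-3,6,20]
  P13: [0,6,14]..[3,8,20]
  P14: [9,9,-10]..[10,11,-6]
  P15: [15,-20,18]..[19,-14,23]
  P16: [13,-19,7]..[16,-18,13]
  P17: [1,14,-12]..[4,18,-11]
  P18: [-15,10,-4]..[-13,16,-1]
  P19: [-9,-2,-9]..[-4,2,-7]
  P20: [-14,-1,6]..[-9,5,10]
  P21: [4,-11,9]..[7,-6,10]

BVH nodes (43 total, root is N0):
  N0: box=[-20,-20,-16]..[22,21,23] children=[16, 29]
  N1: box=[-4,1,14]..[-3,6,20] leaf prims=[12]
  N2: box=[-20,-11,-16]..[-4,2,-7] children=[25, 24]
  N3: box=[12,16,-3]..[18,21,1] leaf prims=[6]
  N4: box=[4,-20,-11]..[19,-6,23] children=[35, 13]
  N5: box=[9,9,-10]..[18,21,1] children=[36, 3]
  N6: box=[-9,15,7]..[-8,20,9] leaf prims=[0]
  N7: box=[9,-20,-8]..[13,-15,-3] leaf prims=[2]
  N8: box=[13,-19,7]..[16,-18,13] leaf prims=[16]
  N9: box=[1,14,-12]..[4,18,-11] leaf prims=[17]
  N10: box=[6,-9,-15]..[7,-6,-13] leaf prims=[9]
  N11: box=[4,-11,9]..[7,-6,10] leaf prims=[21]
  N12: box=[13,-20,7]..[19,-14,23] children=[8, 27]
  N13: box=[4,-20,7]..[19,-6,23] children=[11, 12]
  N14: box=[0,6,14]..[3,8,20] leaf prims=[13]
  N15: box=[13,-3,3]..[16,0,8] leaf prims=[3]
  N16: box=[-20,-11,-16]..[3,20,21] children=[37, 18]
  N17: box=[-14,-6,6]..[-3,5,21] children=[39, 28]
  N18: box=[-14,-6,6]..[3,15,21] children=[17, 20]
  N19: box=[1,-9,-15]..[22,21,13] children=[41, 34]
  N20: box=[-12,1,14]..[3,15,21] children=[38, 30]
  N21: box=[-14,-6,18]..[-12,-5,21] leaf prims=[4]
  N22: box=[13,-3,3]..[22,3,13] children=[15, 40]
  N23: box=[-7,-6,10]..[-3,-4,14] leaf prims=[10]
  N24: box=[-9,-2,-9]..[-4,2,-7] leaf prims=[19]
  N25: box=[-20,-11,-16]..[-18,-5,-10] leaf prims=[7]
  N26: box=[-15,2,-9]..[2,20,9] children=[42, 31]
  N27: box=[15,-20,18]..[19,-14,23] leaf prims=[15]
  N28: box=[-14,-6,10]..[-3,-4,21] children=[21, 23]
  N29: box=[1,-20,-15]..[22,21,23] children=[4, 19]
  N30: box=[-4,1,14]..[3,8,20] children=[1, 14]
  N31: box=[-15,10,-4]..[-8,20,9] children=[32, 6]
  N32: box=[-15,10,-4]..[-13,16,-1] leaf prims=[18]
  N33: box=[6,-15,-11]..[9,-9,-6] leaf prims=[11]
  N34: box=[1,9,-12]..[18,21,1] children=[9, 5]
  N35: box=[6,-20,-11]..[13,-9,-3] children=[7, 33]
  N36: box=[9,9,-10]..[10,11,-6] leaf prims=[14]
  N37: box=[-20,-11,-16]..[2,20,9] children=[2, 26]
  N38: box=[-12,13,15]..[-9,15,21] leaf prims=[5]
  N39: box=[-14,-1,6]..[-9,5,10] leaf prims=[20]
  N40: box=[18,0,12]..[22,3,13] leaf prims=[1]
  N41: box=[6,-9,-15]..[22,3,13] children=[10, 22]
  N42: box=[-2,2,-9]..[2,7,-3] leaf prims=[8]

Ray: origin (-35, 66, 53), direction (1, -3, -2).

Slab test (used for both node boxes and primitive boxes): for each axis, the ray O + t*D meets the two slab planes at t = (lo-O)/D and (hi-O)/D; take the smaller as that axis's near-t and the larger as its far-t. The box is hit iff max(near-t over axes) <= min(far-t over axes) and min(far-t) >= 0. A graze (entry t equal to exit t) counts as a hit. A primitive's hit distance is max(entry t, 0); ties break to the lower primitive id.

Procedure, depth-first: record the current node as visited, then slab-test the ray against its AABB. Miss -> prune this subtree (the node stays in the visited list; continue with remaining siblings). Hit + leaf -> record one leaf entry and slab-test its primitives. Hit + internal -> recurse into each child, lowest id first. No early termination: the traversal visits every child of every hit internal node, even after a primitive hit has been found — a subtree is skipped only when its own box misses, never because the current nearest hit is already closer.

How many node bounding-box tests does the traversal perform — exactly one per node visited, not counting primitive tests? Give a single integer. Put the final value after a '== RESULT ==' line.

Traverse from the root:
N0 x:[15,57] y:[15,86/3] z:[15,69/2] -> hit [15,86/3], descend [16, 29]
  N16 x:[15,38] y:[46/3,77/3] z:[16,69/2] -> hit [16,77/3], descend [18, 37]
    N18 x:[21,38] y:[17,24] z:[16,47/2] -> hit [21,47/2], descend [17, 20]
      N17 x:[21,32] y:[61/3,24] z:[16,47/2] -> hit [21,47/2], descend [28, 39]
        N28 x:[21,32] y:[70/3,24] z:[16,43/2] -> miss, prune
        N39 x:[21,26] y:[61/3,67/3] z:[43/2,47/2] -> hit [43/2,67/3] leaf, test {P20@t=43/2}
      N20 x:[23,38] y:[17,65/3] z:[16,39/2] -> miss, prune
    N37 x:[15,37] y:[46/3,77/3] z:[22,69/2] -> hit [22,77/3], descend [2, 26]
      N2 x:[15,31] y:[64/3,77/3] z:[30,69/2] -> miss, prune
      N26 x:[20,37] y:[46/3,64/3] z:[22,31] -> miss, prune
  N29 x:[36,57] y:[15,86/3] z:[15,34] -> miss, prune

Summary -> nodes [0, 16, 18, 17, 28, 39, 20, 37, 2, 26, 29]; box-tests=11; leaf-entries=1; first=P20

== RESULT ==
11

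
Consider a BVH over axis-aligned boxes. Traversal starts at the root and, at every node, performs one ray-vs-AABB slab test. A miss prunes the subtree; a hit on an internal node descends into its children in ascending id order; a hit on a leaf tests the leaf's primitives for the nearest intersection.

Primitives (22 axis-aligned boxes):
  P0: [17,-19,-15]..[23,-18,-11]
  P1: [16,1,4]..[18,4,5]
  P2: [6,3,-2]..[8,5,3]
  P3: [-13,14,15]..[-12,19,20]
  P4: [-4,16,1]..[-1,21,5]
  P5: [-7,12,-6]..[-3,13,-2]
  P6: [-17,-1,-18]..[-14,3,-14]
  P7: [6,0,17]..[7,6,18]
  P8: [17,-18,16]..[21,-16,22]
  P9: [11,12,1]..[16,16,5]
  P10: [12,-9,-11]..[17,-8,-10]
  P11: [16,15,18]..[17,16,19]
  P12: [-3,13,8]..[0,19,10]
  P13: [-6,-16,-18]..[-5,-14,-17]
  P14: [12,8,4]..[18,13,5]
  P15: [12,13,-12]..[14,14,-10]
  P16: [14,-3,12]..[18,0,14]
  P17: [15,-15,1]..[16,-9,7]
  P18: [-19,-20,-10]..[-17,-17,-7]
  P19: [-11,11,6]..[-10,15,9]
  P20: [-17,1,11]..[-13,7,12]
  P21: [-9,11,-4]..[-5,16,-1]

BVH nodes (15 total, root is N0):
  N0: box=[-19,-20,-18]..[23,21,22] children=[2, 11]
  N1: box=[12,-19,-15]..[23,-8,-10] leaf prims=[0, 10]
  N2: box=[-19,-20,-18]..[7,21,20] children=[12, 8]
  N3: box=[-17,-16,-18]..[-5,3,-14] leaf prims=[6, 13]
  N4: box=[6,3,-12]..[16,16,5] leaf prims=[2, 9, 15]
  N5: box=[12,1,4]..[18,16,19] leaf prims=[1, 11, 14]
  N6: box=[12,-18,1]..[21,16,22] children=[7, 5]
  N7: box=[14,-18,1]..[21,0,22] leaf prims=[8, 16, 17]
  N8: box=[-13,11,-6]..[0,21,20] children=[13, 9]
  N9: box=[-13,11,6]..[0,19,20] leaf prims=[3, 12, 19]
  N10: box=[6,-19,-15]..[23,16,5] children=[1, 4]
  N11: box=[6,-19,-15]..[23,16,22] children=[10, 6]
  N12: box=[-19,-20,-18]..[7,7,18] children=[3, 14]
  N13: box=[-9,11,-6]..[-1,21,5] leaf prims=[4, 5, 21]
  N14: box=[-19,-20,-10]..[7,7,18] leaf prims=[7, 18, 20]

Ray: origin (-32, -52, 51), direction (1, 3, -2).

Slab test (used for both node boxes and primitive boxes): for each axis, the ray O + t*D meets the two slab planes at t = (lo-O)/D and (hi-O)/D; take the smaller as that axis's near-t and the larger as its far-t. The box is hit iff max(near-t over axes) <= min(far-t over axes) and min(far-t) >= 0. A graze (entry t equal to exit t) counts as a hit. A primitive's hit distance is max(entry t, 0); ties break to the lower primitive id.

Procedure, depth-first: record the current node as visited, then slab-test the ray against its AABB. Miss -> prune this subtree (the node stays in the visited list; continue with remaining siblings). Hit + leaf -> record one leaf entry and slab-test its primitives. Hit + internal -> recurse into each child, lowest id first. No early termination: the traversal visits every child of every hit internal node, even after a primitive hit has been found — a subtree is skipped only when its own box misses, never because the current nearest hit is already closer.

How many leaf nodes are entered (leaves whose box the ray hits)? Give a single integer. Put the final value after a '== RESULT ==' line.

Walk:
N0 x:[13,55] y:[32/3,73/3] z:[29/2,69/2] -> hit [29/2,73/3], descend [2, 11]
  N2 x:[13,39] y:[32/3,73/3] z:[31/2,69/2] -> hit [31/2,73/3], descend [8, 12]
    N8 x:[19,32] y:[21,73/3] z:[31/2,57/2] -> hit [21,73/3], descend [9, 13]
      N9 x:[19,32] y:[21,71/3] z:[31/2,45/2] -> hit [21,45/2] leaf, test {P3(miss), P12(miss), P19@t=21}
      N13 x:[23,31] y:[21,73/3] z:[23,57/2] -> hit [23,73/3] leaf, test {P4(miss), P5(miss), P21(miss)}
    N12 x:[13,39] y:[32/3,59/3] z:[33/2,69/2] -> hit [33/2,59/3], descend [3, 14]
      N3 x:[15,27] y:[12,55/3] z:[65/2,69/2] -> miss, prune
      N14 x:[13,39] y:[32/3,59/3] z:[33/2,61/2] -> hit [33/2,59/3] leaf, test {P7(miss), P18(miss), P20(miss)}
  N11 x:[38,55] y:[11,68/3] z:[29/2,33] -> miss, prune

Visited [0, 2, 8, 9, 13, 12, 3, 14, 11]. Tests: 9 box, 3 leaf. Nearest: P19.

== RESULT ==
3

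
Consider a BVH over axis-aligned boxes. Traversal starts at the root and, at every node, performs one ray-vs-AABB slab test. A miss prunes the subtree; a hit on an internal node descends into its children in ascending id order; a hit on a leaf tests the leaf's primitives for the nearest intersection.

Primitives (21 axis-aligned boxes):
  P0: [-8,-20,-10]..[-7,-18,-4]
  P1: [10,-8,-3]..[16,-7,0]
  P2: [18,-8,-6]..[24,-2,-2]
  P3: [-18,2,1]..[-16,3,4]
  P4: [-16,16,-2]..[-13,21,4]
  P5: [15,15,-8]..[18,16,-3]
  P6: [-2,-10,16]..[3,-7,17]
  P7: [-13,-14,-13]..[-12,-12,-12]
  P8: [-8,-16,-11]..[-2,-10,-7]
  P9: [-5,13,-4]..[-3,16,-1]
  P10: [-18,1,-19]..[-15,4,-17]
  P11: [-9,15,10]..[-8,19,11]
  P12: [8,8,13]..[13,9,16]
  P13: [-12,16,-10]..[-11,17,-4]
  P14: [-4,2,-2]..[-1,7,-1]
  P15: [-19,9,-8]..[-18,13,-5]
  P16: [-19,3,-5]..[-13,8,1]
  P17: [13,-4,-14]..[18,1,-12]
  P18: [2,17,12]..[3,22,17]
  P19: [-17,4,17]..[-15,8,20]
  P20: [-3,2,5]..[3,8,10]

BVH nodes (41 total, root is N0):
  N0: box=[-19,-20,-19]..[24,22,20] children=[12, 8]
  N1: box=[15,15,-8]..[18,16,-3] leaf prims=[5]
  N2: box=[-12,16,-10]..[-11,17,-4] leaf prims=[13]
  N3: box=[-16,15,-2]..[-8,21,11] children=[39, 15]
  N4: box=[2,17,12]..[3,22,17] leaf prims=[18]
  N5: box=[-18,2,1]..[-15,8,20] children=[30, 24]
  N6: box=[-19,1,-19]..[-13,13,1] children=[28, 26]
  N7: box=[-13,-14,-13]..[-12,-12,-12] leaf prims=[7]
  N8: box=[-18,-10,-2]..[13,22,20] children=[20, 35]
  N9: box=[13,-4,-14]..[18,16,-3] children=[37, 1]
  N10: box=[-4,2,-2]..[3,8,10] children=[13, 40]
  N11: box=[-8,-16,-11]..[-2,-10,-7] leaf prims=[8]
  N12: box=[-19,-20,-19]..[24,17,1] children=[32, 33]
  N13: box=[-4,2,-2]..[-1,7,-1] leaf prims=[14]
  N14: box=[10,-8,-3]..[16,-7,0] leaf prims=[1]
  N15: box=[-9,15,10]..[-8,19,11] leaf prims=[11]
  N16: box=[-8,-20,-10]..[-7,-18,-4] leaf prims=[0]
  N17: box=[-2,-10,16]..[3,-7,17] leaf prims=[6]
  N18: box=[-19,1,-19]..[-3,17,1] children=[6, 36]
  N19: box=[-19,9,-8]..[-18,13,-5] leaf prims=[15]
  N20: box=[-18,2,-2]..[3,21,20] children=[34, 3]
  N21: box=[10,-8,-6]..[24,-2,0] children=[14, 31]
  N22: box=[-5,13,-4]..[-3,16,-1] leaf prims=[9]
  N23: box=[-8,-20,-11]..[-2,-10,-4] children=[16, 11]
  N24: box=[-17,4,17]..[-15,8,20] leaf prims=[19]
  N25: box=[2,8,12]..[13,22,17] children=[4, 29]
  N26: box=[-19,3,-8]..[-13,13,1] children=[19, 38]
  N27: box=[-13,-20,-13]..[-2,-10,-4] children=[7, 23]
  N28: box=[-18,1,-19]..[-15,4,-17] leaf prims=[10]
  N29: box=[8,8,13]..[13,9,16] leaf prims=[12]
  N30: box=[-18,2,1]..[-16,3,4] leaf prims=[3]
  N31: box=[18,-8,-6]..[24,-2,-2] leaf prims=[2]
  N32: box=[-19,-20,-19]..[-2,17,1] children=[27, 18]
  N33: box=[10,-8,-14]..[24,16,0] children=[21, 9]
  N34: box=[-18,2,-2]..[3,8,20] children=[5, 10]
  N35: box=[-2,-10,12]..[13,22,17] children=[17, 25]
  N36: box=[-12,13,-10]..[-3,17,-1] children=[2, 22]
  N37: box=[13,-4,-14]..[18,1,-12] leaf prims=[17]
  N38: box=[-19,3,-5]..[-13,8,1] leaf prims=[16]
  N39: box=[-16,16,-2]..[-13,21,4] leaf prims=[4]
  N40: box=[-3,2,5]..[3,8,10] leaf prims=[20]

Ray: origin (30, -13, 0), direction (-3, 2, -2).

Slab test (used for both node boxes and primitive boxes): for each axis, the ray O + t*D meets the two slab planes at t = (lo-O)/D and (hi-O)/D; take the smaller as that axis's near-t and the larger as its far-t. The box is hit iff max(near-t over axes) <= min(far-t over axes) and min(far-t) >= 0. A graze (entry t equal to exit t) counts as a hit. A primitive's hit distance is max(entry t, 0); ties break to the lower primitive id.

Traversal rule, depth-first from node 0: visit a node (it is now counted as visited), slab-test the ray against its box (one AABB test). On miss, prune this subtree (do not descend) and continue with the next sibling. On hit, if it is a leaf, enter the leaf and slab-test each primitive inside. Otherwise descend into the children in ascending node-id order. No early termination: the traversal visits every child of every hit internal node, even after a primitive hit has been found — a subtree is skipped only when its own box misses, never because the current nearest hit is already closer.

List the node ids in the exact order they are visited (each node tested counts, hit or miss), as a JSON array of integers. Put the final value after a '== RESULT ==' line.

Trace the traversal:
N0 x:[2,49/3] y:[-7/2,35/2] z:[-10,19/2] -> hit [2,19/2], descend [8, 12]
  N8 x:[17/3,16] y:[3/2,35/2] z:[-10,1] -> miss, prune
  N12 x:[2,49/3] y:[-7/2,15] z:[-1/2,19/2] -> hit [2,19/2], descend [32, 33]
    N32 x:[32/3,49/3] y:[-7/2,15] z:[-1/2,19/2] -> miss, prune
    N33 x:[2,20/3] y:[5/2,29/2] z:[0,7] -> hit [5/2,20/3], descend [9, 21]
      N9 x:[4,17/3] y:[9/2,29/2] z:[3/2,7] -> hit [9/2,17/3], descend [1, 37]
        N1 x:[4,5] y:[14,29/2] z:[3/2,4] -> miss, prune
        N37 x:[4,17/3] y:[9/2,7] z:[6,7] -> miss, prune
      N21 x:[2,20/3] y:[5/2,11/2] z:[0,3] -> hit [5/2,3], descend [14, 31]
        N14 x:[14/3,20/3] y:[5/2,3] z:[0,3/2] -> miss, prune
        N31 x:[2,4] y:[5/2,11/2] z:[1,3] -> hit [5/2,3] leaf, test {P2@t=5/2}

11 AABB tests over nodes [0, 8, 12, 32, 33, 9, 1, 37, 21, 14, 31]; 1 leaf entered; closest P2.

== RESULT ==
[0, 8, 12, 32, 33, 9, 1, 37, 21, 14, 31]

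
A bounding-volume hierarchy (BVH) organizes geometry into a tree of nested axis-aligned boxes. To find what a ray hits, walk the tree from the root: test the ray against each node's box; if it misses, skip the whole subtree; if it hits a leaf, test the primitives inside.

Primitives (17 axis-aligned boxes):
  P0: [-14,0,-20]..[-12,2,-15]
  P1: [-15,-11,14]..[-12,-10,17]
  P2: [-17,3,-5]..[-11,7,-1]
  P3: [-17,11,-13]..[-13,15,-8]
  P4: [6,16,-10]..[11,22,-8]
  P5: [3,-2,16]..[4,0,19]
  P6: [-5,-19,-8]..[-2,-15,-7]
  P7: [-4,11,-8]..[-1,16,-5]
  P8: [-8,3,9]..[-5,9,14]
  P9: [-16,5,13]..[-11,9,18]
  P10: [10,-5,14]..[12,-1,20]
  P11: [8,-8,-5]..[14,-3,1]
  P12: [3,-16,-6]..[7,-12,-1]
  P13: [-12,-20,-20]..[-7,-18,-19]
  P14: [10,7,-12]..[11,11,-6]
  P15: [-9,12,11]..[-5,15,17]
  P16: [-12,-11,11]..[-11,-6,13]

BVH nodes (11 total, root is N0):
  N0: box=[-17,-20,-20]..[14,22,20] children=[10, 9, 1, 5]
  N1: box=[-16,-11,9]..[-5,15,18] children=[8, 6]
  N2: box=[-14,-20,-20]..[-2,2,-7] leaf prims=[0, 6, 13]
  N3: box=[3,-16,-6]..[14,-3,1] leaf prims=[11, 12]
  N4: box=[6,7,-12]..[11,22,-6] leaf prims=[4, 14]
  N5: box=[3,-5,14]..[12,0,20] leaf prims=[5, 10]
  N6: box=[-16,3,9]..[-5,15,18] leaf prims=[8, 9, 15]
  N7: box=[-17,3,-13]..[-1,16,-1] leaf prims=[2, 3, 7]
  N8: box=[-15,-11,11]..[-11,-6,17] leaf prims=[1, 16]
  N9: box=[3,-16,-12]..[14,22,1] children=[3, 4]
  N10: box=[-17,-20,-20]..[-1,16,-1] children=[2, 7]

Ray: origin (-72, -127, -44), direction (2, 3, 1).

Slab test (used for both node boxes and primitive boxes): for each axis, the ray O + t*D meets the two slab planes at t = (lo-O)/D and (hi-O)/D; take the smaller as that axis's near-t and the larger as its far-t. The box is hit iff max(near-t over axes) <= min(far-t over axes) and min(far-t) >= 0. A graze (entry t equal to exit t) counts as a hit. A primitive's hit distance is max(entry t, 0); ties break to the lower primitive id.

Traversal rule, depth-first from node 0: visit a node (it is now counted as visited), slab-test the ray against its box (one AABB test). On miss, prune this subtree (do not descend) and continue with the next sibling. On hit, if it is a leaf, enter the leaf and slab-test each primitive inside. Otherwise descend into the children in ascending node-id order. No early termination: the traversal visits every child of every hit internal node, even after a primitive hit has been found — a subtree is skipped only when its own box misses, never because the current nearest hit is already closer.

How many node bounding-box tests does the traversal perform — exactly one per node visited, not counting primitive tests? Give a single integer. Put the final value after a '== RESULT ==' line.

Traverse from the root:
N0 x:[55/2,43] y:[107/3,149/3] z:[24,64] -> hit [107/3,43], descend [1, 5, 9, 10]
  N1 x:[28,67/2] y:[116/3,142/3] z:[53,62] -> miss, prune
  N5 x:[75/2,42] y:[122/3,127/3] z:[58,64] -> miss, prune
  N9 x:[75/2,43] y:[37,149/3] z:[32,45] -> hit [75/2,43], descend [3, 4]
    N3 x:[75/2,43] y:[37,124/3] z:[38,45] -> hit [38,124/3] leaf, test {P11@t=40, P12@t=38}
    N4 x:[39,83/2] y:[134/3,149/3] z:[32,38] -> miss, prune
  N10 x:[55/2,71/2] y:[107/3,143/3] z:[24,43] -> miss, prune

Visited [0, 1, 5, 9, 3, 4, 10]. Tests: 7 box, 1 leaf. Nearest: P12.

== RESULT ==
7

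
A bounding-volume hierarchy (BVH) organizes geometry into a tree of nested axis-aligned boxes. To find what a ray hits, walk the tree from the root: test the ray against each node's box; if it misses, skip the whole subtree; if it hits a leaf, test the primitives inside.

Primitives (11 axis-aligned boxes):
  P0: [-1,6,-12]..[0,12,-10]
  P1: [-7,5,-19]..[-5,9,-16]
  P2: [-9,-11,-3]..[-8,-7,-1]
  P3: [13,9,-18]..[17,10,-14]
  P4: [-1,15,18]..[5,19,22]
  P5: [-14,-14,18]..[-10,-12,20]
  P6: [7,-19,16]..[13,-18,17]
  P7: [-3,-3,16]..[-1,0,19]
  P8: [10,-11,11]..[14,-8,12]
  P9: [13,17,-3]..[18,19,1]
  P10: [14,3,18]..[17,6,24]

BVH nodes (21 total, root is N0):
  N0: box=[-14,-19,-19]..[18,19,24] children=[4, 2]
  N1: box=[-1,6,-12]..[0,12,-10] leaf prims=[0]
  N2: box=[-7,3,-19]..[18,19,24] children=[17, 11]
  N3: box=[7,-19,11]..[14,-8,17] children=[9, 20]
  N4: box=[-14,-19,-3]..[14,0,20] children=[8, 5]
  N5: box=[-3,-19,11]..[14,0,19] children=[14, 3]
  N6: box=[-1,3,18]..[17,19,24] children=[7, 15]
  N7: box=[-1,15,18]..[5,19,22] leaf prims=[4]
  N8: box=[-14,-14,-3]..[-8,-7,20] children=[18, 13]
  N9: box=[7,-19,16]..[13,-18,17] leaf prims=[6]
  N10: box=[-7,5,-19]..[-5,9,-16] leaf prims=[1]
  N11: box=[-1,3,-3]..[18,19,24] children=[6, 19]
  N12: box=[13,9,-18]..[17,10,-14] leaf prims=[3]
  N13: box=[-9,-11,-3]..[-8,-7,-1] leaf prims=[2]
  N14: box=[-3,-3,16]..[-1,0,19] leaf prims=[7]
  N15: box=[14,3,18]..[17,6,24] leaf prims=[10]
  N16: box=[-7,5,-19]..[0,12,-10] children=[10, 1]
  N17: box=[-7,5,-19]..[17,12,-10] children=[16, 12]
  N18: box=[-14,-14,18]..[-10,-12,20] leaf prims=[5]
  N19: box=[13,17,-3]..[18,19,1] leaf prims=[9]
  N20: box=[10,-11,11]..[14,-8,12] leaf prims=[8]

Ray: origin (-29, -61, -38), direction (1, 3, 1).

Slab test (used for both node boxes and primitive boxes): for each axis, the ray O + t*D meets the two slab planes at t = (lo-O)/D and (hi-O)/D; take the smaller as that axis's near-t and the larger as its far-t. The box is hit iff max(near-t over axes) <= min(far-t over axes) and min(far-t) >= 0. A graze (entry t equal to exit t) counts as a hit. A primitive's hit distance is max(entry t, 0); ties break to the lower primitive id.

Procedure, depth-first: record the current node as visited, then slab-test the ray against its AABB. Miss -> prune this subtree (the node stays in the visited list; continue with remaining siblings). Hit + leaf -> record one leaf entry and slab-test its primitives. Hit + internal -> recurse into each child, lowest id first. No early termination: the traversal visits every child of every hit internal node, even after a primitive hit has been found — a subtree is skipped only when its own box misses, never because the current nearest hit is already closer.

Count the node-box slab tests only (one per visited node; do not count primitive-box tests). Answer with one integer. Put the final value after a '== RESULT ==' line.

Trace the traversal:
N0 x:[15,47] y:[14,80/3] z:[19,62] -> hit [19,80/3], descend [2, 4]
  N2 x:[22,47] y:[64/3,80/3] z:[19,62] -> hit [22,80/3], descend [11, 17]
    N11 x:[28,47] y:[64/3,80/3] z:[35,62] -> miss, prune
    N17 x:[22,46] y:[22,73/3] z:[19,28] -> hit [22,73/3], descend [12, 16]
      N12 x:[42,46] y:[70/3,71/3] z:[20,24] -> miss, prune
      N16 x:[22,29] y:[22,73/3] z:[19,28] -> hit [22,73/3], descend [1, 10]
        N1 x:[28,29] y:[67/3,73/3] z:[26,28] -> miss, prune
        N10 x:[22,24] y:[22,70/3] z:[19,22] -> hit [22,22] leaf, test {P1@t=22}
  N4 x:[15,43] y:[14,61/3] z:[35,58] -> miss, prune

9 AABB tests over nodes [0, 2, 11, 17, 12, 16, 1, 10, 4]; 1 leaf entered; closest P1.

== RESULT ==
9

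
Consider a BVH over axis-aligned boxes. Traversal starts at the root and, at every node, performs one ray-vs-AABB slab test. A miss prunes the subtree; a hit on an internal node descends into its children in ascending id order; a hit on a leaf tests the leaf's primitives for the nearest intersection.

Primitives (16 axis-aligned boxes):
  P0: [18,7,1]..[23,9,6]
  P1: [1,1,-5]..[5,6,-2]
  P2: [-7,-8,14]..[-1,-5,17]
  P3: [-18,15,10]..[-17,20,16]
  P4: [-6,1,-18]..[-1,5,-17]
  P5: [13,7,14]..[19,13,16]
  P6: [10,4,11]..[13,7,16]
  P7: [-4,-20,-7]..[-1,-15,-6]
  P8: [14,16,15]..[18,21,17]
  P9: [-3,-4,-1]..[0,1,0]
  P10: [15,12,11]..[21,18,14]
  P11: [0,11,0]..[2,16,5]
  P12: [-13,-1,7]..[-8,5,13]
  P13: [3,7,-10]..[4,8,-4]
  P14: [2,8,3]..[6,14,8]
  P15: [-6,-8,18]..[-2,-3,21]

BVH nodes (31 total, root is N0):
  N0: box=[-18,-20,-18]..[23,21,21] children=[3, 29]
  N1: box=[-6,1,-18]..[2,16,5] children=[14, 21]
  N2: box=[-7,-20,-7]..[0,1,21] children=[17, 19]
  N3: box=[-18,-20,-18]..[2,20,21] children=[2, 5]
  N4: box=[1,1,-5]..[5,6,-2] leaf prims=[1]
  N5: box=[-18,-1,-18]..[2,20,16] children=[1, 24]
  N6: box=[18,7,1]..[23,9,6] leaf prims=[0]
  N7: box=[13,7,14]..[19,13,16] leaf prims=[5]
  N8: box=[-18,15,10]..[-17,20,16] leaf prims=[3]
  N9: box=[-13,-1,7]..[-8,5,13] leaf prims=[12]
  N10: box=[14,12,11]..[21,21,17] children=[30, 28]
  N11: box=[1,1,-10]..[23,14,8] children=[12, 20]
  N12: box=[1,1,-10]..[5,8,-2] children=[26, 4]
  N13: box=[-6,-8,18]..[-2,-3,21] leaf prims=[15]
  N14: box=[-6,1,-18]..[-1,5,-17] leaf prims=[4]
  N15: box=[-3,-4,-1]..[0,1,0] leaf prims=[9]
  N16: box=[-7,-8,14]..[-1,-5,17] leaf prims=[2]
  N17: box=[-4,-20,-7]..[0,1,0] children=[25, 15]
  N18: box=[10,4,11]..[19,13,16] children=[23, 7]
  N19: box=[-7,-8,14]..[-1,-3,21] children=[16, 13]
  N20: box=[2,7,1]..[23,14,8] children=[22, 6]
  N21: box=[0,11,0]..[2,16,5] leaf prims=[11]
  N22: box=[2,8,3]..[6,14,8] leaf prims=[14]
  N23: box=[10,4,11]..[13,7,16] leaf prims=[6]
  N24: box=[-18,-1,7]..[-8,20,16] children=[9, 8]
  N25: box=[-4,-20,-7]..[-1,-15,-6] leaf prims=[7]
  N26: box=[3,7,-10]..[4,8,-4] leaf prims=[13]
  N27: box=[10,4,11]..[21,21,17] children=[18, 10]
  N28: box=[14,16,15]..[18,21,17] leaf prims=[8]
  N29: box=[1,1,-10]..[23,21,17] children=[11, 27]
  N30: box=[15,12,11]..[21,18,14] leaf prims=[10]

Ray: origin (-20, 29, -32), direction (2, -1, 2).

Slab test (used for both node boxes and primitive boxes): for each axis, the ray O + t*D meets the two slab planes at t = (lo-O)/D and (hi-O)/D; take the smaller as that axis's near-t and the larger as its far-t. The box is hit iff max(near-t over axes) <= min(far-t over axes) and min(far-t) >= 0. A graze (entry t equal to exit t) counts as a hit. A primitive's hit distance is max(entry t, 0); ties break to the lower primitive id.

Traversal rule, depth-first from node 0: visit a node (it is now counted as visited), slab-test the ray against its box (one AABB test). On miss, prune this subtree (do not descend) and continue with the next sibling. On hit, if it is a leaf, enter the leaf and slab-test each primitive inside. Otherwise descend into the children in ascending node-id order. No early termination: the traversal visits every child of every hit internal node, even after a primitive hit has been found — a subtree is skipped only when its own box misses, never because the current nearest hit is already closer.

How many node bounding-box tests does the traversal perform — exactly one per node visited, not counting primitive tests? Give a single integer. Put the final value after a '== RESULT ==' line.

Walk:
N0 x:[1,43/2] y:[8,49] z:[7,53/2] -> hit [8,43/2], descend [3, 29]
  N3 x:[1,11] y:[9,49] z:[7,53/2] -> hit [9,11], descend [2, 5]
    N2 x:[13/2,10] y:[28,49] z:[25/2,53/2] -> miss, prune
    N5 x:[1,11] y:[9,30] z:[7,24] -> hit [9,11], descend [1, 24]
      N1 x:[7,11] y:[13,28] z:[7,37/2] -> miss, prune
      N24 x:[1,6] y:[9,30] z:[39/2,24] -> miss, prune
  N29 x:[21/2,43/2] y:[8,28] z:[11,49/2] -> hit [11,43/2], descend [11, 27]
    N11 x:[21/2,43/2] y:[15,28] z:[11,20] -> hit [15,20], descend [12, 20]
      N12 x:[21/2,25/2] y:[21,28] z:[11,15] -> miss, prune
      N20 x:[11,43/2] y:[15,22] z:[33/2,20] -> hit [33/2,20], descend [6, 22]
        N6 x:[19,43/2] y:[20,22] z:[33/2,19] -> miss, prune
        N22 x:[11,13] y:[15,21] z:[35/2,20] -> miss, prune
    N27 x:[15,41/2] y:[8,25] z:[43/2,49/2] -> miss, prune

13 AABB tests over nodes [0, 3, 2, 5, 1, 24, 29, 11, 12, 20, 6, 22, 27]; 0 leaves entered; closest miss.

== RESULT ==
13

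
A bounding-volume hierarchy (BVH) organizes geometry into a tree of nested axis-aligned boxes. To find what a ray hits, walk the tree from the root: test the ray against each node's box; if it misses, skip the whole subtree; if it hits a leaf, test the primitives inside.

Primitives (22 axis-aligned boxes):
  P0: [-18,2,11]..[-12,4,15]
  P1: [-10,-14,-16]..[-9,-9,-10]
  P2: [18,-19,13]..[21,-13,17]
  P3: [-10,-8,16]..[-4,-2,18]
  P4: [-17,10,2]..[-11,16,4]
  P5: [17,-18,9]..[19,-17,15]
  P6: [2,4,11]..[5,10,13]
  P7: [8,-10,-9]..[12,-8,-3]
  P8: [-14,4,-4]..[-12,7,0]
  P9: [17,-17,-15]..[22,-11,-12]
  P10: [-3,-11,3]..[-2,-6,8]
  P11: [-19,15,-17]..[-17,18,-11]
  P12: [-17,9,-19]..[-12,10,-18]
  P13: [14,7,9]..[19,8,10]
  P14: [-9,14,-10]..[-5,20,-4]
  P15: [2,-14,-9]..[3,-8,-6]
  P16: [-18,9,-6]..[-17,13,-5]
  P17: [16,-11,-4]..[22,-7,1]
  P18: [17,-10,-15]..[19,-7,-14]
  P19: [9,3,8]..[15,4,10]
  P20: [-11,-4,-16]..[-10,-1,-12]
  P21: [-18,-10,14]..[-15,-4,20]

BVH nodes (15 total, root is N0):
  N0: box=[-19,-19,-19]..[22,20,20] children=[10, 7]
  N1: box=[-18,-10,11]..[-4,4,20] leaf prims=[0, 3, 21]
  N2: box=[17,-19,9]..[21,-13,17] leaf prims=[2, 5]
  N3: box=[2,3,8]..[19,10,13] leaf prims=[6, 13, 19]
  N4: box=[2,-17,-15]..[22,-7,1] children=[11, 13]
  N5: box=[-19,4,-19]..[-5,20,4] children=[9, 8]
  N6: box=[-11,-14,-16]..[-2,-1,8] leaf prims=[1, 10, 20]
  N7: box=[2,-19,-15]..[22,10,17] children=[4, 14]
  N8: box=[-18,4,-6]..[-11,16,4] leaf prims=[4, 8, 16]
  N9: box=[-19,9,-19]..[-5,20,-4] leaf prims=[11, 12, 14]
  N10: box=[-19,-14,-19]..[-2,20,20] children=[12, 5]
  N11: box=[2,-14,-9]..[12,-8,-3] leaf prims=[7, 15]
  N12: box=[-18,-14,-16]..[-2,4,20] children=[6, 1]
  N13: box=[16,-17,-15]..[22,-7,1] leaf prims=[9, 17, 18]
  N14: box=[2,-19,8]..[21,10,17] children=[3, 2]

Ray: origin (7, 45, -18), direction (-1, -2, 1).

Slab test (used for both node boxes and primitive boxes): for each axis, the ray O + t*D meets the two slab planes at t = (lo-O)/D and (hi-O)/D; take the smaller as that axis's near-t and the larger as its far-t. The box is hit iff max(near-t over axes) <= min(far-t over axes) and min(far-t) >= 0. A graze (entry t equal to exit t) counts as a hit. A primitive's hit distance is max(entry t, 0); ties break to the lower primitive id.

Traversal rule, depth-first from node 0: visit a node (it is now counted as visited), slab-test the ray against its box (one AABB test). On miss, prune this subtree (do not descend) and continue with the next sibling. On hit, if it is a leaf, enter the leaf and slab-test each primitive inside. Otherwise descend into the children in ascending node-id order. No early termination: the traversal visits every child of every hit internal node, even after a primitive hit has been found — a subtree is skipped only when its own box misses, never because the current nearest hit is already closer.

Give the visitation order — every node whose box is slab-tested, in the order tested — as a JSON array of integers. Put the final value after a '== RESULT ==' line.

Trace the traversal:
N0 x:[-15,26] y:[25/2,32] z:[-1,38] -> hit [25/2,26], descend [7, 10]
  N7 x:[-15,5] y:[35/2,32] z:[3,35] -> miss, prune
  N10 x:[9,26] y:[25/2,59/2] z:[-1,38] -> hit [25/2,26], descend [5, 12]
    N5 x:[12,26] y:[25/2,41/2] z:[-1,22] -> hit [25/2,41/2], descend [8, 9]
      N8 x:[18,25] y:[29/2,41/2] z:[12,22] -> hit [18,41/2] leaf, test {P4(miss), P8(miss), P16(miss)}
      N9 x:[12,26] y:[25/2,18] z:[-1,14] -> hit [25/2,14] leaf, test {P11(miss), P12(miss), P14@t=25/2}
    N12 x:[9,25] y:[41/2,59/2] z:[2,38] -> hit [41/2,25], descend [1, 6]
      N1 x:[11,25] y:[41/2,55/2] z:[29,38] -> miss, prune
      N6 x:[9,18] y:[23,59/2] z:[2,26] -> miss, prune

9 AABB tests over nodes [0, 7, 10, 5, 8, 9, 12, 1, 6]; 2 leaves entered; closest P14.

== RESULT ==
[0, 7, 10, 5, 8, 9, 12, 1, 6]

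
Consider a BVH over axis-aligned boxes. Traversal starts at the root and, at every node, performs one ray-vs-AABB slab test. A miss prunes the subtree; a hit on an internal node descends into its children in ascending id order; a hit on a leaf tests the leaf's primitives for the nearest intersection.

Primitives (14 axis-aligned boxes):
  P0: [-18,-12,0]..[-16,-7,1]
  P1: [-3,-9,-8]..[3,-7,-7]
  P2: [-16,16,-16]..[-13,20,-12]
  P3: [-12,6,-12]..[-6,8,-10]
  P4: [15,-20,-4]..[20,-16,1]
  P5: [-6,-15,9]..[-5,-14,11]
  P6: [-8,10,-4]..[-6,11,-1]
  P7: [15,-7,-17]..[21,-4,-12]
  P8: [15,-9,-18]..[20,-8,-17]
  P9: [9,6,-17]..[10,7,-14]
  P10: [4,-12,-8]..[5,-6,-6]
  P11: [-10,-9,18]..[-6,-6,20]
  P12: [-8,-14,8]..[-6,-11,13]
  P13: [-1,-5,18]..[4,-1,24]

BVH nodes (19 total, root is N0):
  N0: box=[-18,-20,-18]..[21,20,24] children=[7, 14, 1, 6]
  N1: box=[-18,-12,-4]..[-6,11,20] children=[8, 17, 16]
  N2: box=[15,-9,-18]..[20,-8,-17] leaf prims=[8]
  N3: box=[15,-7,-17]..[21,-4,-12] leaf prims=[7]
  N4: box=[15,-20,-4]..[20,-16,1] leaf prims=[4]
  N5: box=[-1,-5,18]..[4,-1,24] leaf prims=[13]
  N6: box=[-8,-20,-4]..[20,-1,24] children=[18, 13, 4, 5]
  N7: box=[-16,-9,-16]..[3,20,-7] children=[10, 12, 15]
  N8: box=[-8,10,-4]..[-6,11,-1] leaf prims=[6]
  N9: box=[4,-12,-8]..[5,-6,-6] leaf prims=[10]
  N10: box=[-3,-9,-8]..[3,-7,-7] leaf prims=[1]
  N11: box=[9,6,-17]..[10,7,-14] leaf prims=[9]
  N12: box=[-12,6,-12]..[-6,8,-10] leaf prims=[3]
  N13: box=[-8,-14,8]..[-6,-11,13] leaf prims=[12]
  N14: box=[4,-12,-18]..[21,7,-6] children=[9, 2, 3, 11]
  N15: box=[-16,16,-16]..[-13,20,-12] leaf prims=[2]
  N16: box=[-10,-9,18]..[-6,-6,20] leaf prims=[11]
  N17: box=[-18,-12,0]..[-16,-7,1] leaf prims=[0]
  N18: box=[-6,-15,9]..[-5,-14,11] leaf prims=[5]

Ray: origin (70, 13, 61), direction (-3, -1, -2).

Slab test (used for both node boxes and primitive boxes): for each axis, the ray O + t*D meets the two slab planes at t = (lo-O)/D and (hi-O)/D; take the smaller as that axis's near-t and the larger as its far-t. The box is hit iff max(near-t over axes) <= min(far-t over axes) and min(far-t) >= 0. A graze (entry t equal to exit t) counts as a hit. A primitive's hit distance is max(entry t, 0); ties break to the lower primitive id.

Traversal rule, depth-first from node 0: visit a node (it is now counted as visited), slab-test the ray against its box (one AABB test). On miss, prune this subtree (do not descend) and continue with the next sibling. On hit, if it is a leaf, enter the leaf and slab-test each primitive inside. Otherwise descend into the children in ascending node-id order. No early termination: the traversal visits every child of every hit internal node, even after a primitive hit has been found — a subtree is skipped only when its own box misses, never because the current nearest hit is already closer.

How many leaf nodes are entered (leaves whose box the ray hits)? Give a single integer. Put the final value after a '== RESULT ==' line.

Walk:
N0 x:[49/3,88/3] y:[-7,33] z:[37/2,79/2] -> hit [37/2,88/3], descend [1, 6, 7, 14]
  N1 x:[76/3,88/3] y:[2,25] z:[41/2,65/2] -> miss, prune
  N6 x:[50/3,26] y:[14,33] z:[37/2,65/2] -> hit [37/2,26], descend [4, 5, 13, 18]
    N4 x:[50/3,55/3] y:[29,33] z:[30,65/2] -> miss, prune
    N5 x:[22,71/3] y:[14,18] z:[37/2,43/2] -> miss, prune
    N13 x:[76/3,26] y:[24,27] z:[24,53/2] -> hit [76/3,26] leaf, test {P12@t=76/3}
    N18 x:[25,76/3] y:[27,28] z:[25,26] -> miss, prune
  N7 x:[67/3,86/3] y:[-7,22] z:[34,77/2] -> miss, prune
  N14 x:[49/3,22] y:[6,25] z:[67/2,79/2] -> miss, prune

Summary -> nodes [0, 1, 6, 4, 5, 13, 18, 7, 14]; box-tests=9; leaf-entries=1; first=P12

== RESULT ==
1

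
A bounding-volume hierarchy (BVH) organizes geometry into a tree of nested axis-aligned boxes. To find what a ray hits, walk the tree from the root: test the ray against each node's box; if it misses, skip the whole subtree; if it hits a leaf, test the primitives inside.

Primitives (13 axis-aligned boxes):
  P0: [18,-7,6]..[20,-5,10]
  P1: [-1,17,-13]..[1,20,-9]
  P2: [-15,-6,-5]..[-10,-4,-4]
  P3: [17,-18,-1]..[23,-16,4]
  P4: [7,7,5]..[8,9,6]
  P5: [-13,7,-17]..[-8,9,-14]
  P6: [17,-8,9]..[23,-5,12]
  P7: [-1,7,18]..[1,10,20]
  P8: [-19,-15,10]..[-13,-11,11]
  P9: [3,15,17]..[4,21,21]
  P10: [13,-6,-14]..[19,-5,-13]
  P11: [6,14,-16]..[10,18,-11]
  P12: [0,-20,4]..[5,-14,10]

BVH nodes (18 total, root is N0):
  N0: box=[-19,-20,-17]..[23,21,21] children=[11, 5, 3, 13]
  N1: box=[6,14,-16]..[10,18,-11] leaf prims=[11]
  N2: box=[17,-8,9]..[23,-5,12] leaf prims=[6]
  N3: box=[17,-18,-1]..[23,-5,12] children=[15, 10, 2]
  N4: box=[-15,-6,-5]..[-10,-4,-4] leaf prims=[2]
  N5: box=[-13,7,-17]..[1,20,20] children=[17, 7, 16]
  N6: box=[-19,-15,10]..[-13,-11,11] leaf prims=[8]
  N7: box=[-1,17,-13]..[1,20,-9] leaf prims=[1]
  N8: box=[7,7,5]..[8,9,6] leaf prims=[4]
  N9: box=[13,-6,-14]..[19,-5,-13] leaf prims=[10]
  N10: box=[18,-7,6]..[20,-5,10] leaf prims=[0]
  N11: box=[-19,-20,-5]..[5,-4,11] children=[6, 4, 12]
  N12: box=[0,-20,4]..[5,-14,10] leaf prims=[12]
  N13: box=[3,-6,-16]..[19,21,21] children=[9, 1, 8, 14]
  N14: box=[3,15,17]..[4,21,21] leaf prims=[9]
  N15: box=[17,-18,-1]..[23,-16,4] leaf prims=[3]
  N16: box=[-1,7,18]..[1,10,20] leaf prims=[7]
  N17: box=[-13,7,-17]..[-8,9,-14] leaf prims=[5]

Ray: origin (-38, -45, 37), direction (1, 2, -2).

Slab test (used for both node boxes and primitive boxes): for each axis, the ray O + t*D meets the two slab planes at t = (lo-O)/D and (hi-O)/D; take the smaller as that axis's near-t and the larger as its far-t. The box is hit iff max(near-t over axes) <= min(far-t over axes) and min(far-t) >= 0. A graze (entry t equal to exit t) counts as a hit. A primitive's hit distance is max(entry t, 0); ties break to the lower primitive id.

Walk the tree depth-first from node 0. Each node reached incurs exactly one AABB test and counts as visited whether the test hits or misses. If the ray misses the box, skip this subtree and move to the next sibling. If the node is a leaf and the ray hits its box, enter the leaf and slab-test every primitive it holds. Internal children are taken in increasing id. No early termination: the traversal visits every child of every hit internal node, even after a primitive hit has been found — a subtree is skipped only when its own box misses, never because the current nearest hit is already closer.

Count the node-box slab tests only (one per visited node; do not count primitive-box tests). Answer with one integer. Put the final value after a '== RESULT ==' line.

Traverse from the root:
N0 x:[19,61] y:[25/2,33] z:[8,27] -> hit [19,27], descend [3, 5, 11, 13]
  N3 x:[55,61] y:[27/2,20] z:[25/2,19] -> miss, prune
  N5 x:[25,39] y:[26,65/2] z:[17/2,27] -> hit [26,27], descend [7, 16, 17]
    N7 x:[37,39] y:[31,65/2] z:[23,25] -> miss, prune
    N16 x:[37,39] y:[26,55/2] z:[17/2,19/2] -> miss, prune
    N17 x:[25,30] y:[26,27] z:[51/2,27] -> hit [26,27] leaf, test {P5@t=26}
  N11 x:[19,43] y:[25/2,41/2] z:[13,21] -> hit [19,41/2], descend [4, 6, 12]
    N4 x:[23,28] y:[39/2,41/2] z:[41/2,21] -> miss, prune
    N6 x:[19,25] y:[15,17] z:[13,27/2] -> miss, prune
    N12 x:[38,43] y:[25/2,31/2] z:[27/2,33/2] -> miss, prune
  N13 x:[41,57] y:[39/2,33] z:[8,53/2] -> miss, prune

Visited [0, 3, 5, 7, 16, 17, 11, 4, 6, 12, 13]. Tests: 11 box, 1 leaf. Nearest: P5.

== RESULT ==
11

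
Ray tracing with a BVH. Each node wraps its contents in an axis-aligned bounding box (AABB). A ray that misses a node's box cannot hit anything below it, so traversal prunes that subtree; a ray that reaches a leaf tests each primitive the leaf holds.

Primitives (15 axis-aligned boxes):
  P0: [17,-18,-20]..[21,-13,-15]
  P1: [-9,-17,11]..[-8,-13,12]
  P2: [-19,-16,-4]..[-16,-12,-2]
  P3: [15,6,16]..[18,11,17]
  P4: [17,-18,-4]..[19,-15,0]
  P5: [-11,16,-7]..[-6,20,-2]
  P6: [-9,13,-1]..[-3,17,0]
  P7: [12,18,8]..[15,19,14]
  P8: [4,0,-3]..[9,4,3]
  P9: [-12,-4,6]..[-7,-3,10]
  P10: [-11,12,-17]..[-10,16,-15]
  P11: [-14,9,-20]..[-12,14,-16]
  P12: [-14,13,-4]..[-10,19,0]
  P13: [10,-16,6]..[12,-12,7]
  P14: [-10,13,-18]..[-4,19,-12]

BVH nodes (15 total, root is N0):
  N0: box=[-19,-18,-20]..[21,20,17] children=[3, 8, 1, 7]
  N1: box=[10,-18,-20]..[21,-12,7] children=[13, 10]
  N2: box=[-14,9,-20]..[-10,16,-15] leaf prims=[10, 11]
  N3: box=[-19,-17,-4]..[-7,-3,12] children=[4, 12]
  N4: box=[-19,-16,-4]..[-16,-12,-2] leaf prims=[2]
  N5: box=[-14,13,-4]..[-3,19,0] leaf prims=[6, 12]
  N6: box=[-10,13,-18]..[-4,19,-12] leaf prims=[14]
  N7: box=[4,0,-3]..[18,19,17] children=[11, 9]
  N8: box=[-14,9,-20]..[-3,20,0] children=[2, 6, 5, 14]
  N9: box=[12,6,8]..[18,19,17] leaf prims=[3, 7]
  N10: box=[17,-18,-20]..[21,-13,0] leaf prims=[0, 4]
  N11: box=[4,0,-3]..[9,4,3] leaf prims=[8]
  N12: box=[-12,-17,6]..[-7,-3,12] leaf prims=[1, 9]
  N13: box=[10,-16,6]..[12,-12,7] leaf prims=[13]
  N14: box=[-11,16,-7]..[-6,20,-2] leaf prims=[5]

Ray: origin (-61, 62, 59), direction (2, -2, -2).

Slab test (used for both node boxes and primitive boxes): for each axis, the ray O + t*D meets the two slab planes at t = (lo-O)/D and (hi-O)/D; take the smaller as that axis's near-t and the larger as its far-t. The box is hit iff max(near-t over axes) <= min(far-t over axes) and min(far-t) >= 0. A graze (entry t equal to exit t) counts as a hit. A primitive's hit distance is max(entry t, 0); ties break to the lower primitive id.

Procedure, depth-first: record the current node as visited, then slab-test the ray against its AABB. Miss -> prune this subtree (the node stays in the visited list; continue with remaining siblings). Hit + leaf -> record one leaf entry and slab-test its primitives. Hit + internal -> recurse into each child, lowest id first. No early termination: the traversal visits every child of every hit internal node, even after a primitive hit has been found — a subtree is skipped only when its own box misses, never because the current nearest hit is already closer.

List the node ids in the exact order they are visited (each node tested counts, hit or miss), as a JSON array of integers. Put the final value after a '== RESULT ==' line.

Trace the traversal:
N0 x:[21,41] y:[21,40] z:[21,79/2] -> hit [21,79/2], descend [1, 3, 7, 8]
  N1 x:[71/2,41] y:[37,40] z:[26,79/2] -> hit [37,79/2], descend [10, 13]
    N10 x:[39,41] y:[75/2,40] z:[59/2,79/2] -> hit [39,79/2] leaf, test {P0@t=39, P4(miss)}
    N13 x:[71/2,73/2] y:[37,39] z:[26,53/2] -> miss, prune
  N3 x:[21,27] y:[65/2,79/2] z:[47/2,63/2] -> miss, prune
  N7 x:[65/2,79/2] y:[43/2,31] z:[21,31] -> miss, prune
  N8 x:[47/2,29] y:[21,53/2] z:[59/2,79/2] -> miss, prune

order=[0, 1, 10, 13, 3, 7, 8]  |boxes|=7  |leaves|=1  hit=P0

== RESULT ==
[0, 1, 10, 13, 3, 7, 8]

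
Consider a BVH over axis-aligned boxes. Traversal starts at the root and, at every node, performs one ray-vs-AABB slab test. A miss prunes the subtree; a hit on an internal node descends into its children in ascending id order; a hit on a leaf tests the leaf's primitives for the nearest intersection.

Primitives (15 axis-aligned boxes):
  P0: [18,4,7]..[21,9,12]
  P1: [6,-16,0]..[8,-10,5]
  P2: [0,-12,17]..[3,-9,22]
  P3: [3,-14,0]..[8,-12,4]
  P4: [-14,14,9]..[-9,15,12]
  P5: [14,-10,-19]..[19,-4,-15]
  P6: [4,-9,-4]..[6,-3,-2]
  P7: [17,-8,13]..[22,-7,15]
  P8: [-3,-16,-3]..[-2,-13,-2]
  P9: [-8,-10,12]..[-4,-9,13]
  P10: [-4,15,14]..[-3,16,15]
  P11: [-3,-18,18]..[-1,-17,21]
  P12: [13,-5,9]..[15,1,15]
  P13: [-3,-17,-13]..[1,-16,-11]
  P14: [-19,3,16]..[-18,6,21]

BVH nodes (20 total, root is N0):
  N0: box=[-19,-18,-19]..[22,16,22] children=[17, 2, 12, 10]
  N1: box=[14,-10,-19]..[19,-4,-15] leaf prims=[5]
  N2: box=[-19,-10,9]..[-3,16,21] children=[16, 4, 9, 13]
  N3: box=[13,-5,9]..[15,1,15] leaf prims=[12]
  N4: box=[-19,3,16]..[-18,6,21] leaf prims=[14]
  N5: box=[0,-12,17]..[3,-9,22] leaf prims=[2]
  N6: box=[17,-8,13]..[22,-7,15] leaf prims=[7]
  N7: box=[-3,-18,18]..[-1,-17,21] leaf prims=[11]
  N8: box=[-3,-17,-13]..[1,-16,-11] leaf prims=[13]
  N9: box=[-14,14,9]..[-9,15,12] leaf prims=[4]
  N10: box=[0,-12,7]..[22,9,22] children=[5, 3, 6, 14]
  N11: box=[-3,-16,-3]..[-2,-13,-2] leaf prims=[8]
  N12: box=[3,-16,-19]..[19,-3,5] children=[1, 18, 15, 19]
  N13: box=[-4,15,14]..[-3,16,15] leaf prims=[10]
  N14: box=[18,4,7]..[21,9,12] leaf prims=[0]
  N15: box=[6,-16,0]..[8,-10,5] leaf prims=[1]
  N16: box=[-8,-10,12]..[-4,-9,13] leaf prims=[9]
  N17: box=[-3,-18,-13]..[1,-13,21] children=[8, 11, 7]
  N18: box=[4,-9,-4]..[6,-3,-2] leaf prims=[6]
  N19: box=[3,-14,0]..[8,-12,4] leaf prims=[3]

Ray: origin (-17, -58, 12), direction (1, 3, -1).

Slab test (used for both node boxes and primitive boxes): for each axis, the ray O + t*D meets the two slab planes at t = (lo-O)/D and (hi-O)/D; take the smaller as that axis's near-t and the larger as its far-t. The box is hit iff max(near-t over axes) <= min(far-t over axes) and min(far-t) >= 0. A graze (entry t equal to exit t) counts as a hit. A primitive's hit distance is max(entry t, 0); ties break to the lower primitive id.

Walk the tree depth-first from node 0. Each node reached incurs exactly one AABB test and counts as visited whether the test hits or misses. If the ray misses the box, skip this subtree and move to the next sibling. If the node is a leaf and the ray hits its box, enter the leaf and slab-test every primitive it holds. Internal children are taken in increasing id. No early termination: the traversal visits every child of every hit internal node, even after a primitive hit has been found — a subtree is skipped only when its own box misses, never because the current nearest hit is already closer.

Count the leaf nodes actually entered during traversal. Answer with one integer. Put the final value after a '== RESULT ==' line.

Walk:
N0 x:[-2,39] y:[40/3,74/3] z:[-10,31] -> hit [40/3,74/3], descend [2, 10, 12, 17]
  N2 x:[-2,14] y:[16,74/3] z:[-9,3] -> miss, prune
  N10 x:[17,39] y:[46/3,67/3] z:[-10,5] -> miss, prune
  N12 x:[20,36] y:[14,55/3] z:[7,31] -> miss, prune
  N17 x:[14,18] y:[40/3,15] z:[-9,25] -> hit [14,15], descend [7, 8, 11]
    N7 x:[14,16] y:[40/3,41/3] z:[-9,-6] -> miss, prune
    N8 x:[14,18] y:[41/3,14] z:[23,25] -> miss, prune
    N11 x:[14,15] y:[14,15] z:[14,15] -> hit [14,15] leaf, test {P8@t=14}

Visited [0, 2, 10, 12, 17, 7, 8, 11]. Tests: 8 box, 1 leaf. Nearest: P8.

== RESULT ==
1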